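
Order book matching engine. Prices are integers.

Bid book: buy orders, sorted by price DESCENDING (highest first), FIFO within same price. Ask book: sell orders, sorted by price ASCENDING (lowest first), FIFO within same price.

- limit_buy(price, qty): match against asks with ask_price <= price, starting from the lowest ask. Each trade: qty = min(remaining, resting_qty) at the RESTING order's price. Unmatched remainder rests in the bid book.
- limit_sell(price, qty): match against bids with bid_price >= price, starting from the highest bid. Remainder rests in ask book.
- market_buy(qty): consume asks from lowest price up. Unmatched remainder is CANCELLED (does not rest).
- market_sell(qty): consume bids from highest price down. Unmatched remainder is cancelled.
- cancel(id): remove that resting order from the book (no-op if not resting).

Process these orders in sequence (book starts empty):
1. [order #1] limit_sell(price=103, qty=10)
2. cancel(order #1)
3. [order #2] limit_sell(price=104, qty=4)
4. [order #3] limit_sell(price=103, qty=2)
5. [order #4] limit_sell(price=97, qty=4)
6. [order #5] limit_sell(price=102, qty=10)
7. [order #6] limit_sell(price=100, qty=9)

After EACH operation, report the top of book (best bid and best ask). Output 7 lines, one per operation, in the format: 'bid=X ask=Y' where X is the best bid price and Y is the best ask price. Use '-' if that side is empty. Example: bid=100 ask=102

After op 1 [order #1] limit_sell(price=103, qty=10): fills=none; bids=[-] asks=[#1:10@103]
After op 2 cancel(order #1): fills=none; bids=[-] asks=[-]
After op 3 [order #2] limit_sell(price=104, qty=4): fills=none; bids=[-] asks=[#2:4@104]
After op 4 [order #3] limit_sell(price=103, qty=2): fills=none; bids=[-] asks=[#3:2@103 #2:4@104]
After op 5 [order #4] limit_sell(price=97, qty=4): fills=none; bids=[-] asks=[#4:4@97 #3:2@103 #2:4@104]
After op 6 [order #5] limit_sell(price=102, qty=10): fills=none; bids=[-] asks=[#4:4@97 #5:10@102 #3:2@103 #2:4@104]
After op 7 [order #6] limit_sell(price=100, qty=9): fills=none; bids=[-] asks=[#4:4@97 #6:9@100 #5:10@102 #3:2@103 #2:4@104]

Answer: bid=- ask=103
bid=- ask=-
bid=- ask=104
bid=- ask=103
bid=- ask=97
bid=- ask=97
bid=- ask=97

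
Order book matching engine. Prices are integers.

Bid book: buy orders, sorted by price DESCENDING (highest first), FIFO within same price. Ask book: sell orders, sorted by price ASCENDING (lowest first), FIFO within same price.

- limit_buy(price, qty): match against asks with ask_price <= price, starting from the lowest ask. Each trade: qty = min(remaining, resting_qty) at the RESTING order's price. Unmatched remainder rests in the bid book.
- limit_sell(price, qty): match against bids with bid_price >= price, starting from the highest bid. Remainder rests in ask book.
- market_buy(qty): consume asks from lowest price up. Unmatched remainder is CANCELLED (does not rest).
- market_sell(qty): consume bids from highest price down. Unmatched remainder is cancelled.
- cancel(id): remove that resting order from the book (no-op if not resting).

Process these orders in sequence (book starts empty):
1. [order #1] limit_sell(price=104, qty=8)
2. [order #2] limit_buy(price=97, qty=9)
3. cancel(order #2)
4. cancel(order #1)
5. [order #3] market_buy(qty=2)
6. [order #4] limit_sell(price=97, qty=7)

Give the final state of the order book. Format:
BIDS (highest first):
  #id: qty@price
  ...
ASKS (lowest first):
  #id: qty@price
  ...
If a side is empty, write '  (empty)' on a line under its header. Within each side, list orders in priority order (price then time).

Answer: BIDS (highest first):
  (empty)
ASKS (lowest first):
  #4: 7@97

Derivation:
After op 1 [order #1] limit_sell(price=104, qty=8): fills=none; bids=[-] asks=[#1:8@104]
After op 2 [order #2] limit_buy(price=97, qty=9): fills=none; bids=[#2:9@97] asks=[#1:8@104]
After op 3 cancel(order #2): fills=none; bids=[-] asks=[#1:8@104]
After op 4 cancel(order #1): fills=none; bids=[-] asks=[-]
After op 5 [order #3] market_buy(qty=2): fills=none; bids=[-] asks=[-]
After op 6 [order #4] limit_sell(price=97, qty=7): fills=none; bids=[-] asks=[#4:7@97]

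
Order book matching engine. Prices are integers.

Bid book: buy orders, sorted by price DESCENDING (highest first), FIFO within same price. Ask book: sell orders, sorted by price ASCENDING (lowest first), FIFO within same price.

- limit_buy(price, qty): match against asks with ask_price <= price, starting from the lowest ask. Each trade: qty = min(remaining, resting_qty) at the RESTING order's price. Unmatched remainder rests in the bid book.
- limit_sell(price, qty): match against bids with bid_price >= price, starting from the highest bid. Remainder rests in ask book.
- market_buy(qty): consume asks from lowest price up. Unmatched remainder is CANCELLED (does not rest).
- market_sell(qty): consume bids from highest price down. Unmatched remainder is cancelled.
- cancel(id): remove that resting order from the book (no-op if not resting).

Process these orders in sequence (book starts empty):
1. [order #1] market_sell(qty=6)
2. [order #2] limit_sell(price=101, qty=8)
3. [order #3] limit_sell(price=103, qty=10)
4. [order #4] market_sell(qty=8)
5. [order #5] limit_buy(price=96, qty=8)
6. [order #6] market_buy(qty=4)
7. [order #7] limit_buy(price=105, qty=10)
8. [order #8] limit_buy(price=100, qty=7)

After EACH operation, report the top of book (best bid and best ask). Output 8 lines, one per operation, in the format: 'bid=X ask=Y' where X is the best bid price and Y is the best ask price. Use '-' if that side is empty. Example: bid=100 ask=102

Answer: bid=- ask=-
bid=- ask=101
bid=- ask=101
bid=- ask=101
bid=96 ask=101
bid=96 ask=101
bid=96 ask=103
bid=100 ask=103

Derivation:
After op 1 [order #1] market_sell(qty=6): fills=none; bids=[-] asks=[-]
After op 2 [order #2] limit_sell(price=101, qty=8): fills=none; bids=[-] asks=[#2:8@101]
After op 3 [order #3] limit_sell(price=103, qty=10): fills=none; bids=[-] asks=[#2:8@101 #3:10@103]
After op 4 [order #4] market_sell(qty=8): fills=none; bids=[-] asks=[#2:8@101 #3:10@103]
After op 5 [order #5] limit_buy(price=96, qty=8): fills=none; bids=[#5:8@96] asks=[#2:8@101 #3:10@103]
After op 6 [order #6] market_buy(qty=4): fills=#6x#2:4@101; bids=[#5:8@96] asks=[#2:4@101 #3:10@103]
After op 7 [order #7] limit_buy(price=105, qty=10): fills=#7x#2:4@101 #7x#3:6@103; bids=[#5:8@96] asks=[#3:4@103]
After op 8 [order #8] limit_buy(price=100, qty=7): fills=none; bids=[#8:7@100 #5:8@96] asks=[#3:4@103]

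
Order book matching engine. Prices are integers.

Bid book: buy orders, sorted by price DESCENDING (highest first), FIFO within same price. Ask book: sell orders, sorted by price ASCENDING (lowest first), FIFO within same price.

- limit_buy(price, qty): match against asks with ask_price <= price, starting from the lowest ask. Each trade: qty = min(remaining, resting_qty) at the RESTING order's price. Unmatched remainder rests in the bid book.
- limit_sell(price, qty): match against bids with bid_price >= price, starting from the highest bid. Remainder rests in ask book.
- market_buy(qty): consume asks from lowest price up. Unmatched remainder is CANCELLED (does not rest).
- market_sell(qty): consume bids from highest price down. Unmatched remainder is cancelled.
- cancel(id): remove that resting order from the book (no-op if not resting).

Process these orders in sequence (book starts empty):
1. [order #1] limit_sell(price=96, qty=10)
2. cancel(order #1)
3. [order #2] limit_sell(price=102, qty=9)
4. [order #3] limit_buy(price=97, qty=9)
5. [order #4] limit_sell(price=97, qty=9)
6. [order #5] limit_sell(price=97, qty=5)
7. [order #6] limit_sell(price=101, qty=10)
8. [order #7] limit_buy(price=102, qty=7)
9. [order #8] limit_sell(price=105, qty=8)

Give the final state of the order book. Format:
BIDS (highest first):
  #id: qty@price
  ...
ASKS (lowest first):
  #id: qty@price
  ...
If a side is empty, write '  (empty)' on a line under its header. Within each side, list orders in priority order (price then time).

After op 1 [order #1] limit_sell(price=96, qty=10): fills=none; bids=[-] asks=[#1:10@96]
After op 2 cancel(order #1): fills=none; bids=[-] asks=[-]
After op 3 [order #2] limit_sell(price=102, qty=9): fills=none; bids=[-] asks=[#2:9@102]
After op 4 [order #3] limit_buy(price=97, qty=9): fills=none; bids=[#3:9@97] asks=[#2:9@102]
After op 5 [order #4] limit_sell(price=97, qty=9): fills=#3x#4:9@97; bids=[-] asks=[#2:9@102]
After op 6 [order #5] limit_sell(price=97, qty=5): fills=none; bids=[-] asks=[#5:5@97 #2:9@102]
After op 7 [order #6] limit_sell(price=101, qty=10): fills=none; bids=[-] asks=[#5:5@97 #6:10@101 #2:9@102]
After op 8 [order #7] limit_buy(price=102, qty=7): fills=#7x#5:5@97 #7x#6:2@101; bids=[-] asks=[#6:8@101 #2:9@102]
After op 9 [order #8] limit_sell(price=105, qty=8): fills=none; bids=[-] asks=[#6:8@101 #2:9@102 #8:8@105]

Answer: BIDS (highest first):
  (empty)
ASKS (lowest first):
  #6: 8@101
  #2: 9@102
  #8: 8@105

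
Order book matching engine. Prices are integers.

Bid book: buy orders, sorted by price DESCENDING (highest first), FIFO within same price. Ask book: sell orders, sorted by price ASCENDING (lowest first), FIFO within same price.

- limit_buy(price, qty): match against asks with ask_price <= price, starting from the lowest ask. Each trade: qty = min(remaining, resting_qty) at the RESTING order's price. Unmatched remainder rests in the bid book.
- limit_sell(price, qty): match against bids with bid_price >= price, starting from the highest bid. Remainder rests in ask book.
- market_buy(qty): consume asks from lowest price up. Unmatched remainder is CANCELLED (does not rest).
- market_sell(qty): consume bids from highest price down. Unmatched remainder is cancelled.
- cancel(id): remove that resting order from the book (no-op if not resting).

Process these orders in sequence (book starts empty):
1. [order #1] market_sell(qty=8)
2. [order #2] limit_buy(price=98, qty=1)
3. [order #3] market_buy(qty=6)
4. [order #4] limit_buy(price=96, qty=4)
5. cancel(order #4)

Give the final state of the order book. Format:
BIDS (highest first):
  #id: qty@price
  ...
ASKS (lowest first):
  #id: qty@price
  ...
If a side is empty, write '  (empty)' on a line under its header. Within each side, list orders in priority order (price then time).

Answer: BIDS (highest first):
  #2: 1@98
ASKS (lowest first):
  (empty)

Derivation:
After op 1 [order #1] market_sell(qty=8): fills=none; bids=[-] asks=[-]
After op 2 [order #2] limit_buy(price=98, qty=1): fills=none; bids=[#2:1@98] asks=[-]
After op 3 [order #3] market_buy(qty=6): fills=none; bids=[#2:1@98] asks=[-]
After op 4 [order #4] limit_buy(price=96, qty=4): fills=none; bids=[#2:1@98 #4:4@96] asks=[-]
After op 5 cancel(order #4): fills=none; bids=[#2:1@98] asks=[-]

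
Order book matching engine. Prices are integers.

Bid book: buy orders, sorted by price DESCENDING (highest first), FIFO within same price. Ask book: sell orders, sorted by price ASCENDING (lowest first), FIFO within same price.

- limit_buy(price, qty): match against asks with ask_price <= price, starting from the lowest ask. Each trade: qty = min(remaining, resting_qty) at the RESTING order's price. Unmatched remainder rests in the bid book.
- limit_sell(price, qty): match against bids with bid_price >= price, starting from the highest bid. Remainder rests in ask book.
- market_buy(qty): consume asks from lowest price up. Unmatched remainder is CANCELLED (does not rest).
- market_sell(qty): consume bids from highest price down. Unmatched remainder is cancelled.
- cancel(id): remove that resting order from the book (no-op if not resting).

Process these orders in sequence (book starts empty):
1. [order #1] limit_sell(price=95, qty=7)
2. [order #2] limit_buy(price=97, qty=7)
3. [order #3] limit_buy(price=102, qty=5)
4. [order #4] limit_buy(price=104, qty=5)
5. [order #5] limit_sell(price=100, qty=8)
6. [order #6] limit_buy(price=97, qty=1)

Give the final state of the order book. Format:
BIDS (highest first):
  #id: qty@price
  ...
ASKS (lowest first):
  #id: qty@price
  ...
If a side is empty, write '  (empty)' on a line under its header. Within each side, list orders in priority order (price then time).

Answer: BIDS (highest first):
  #3: 2@102
  #6: 1@97
ASKS (lowest first):
  (empty)

Derivation:
After op 1 [order #1] limit_sell(price=95, qty=7): fills=none; bids=[-] asks=[#1:7@95]
After op 2 [order #2] limit_buy(price=97, qty=7): fills=#2x#1:7@95; bids=[-] asks=[-]
After op 3 [order #3] limit_buy(price=102, qty=5): fills=none; bids=[#3:5@102] asks=[-]
After op 4 [order #4] limit_buy(price=104, qty=5): fills=none; bids=[#4:5@104 #3:5@102] asks=[-]
After op 5 [order #5] limit_sell(price=100, qty=8): fills=#4x#5:5@104 #3x#5:3@102; bids=[#3:2@102] asks=[-]
After op 6 [order #6] limit_buy(price=97, qty=1): fills=none; bids=[#3:2@102 #6:1@97] asks=[-]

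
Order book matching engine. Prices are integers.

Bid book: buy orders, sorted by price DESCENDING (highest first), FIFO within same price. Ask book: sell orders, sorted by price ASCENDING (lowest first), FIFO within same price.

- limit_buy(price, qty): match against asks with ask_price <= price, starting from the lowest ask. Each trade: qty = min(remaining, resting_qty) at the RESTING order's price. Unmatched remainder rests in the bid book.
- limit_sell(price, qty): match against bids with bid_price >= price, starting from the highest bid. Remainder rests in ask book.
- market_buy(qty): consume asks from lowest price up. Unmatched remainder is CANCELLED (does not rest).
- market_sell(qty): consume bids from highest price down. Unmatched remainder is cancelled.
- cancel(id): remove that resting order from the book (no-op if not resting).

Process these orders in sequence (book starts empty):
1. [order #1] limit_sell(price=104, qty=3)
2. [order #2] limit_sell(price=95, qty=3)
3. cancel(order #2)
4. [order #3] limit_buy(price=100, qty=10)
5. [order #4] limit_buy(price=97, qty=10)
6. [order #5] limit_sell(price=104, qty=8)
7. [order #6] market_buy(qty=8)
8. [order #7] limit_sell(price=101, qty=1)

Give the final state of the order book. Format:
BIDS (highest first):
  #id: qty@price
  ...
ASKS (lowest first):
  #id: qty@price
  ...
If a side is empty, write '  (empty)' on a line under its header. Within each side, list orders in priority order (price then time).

Answer: BIDS (highest first):
  #3: 10@100
  #4: 10@97
ASKS (lowest first):
  #7: 1@101
  #5: 3@104

Derivation:
After op 1 [order #1] limit_sell(price=104, qty=3): fills=none; bids=[-] asks=[#1:3@104]
After op 2 [order #2] limit_sell(price=95, qty=3): fills=none; bids=[-] asks=[#2:3@95 #1:3@104]
After op 3 cancel(order #2): fills=none; bids=[-] asks=[#1:3@104]
After op 4 [order #3] limit_buy(price=100, qty=10): fills=none; bids=[#3:10@100] asks=[#1:3@104]
After op 5 [order #4] limit_buy(price=97, qty=10): fills=none; bids=[#3:10@100 #4:10@97] asks=[#1:3@104]
After op 6 [order #5] limit_sell(price=104, qty=8): fills=none; bids=[#3:10@100 #4:10@97] asks=[#1:3@104 #5:8@104]
After op 7 [order #6] market_buy(qty=8): fills=#6x#1:3@104 #6x#5:5@104; bids=[#3:10@100 #4:10@97] asks=[#5:3@104]
After op 8 [order #7] limit_sell(price=101, qty=1): fills=none; bids=[#3:10@100 #4:10@97] asks=[#7:1@101 #5:3@104]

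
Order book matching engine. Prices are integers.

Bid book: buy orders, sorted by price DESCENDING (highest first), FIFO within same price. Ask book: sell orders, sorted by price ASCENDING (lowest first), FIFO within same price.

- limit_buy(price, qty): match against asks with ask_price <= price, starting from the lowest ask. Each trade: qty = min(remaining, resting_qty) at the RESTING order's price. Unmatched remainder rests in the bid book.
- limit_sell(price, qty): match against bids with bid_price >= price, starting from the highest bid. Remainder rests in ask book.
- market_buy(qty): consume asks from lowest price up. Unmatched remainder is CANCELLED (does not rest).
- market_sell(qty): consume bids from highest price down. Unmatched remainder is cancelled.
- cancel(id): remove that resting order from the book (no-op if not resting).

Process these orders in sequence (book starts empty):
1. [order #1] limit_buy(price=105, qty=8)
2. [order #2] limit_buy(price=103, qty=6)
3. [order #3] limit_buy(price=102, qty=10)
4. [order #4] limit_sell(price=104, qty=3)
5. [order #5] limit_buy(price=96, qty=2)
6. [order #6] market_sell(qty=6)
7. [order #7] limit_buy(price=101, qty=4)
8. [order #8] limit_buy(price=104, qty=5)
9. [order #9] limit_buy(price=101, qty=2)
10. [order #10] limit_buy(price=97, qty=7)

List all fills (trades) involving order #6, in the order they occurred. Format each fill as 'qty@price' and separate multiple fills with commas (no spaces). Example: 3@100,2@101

Answer: 5@105,1@103

Derivation:
After op 1 [order #1] limit_buy(price=105, qty=8): fills=none; bids=[#1:8@105] asks=[-]
After op 2 [order #2] limit_buy(price=103, qty=6): fills=none; bids=[#1:8@105 #2:6@103] asks=[-]
After op 3 [order #3] limit_buy(price=102, qty=10): fills=none; bids=[#1:8@105 #2:6@103 #3:10@102] asks=[-]
After op 4 [order #4] limit_sell(price=104, qty=3): fills=#1x#4:3@105; bids=[#1:5@105 #2:6@103 #3:10@102] asks=[-]
After op 5 [order #5] limit_buy(price=96, qty=2): fills=none; bids=[#1:5@105 #2:6@103 #3:10@102 #5:2@96] asks=[-]
After op 6 [order #6] market_sell(qty=6): fills=#1x#6:5@105 #2x#6:1@103; bids=[#2:5@103 #3:10@102 #5:2@96] asks=[-]
After op 7 [order #7] limit_buy(price=101, qty=4): fills=none; bids=[#2:5@103 #3:10@102 #7:4@101 #5:2@96] asks=[-]
After op 8 [order #8] limit_buy(price=104, qty=5): fills=none; bids=[#8:5@104 #2:5@103 #3:10@102 #7:4@101 #5:2@96] asks=[-]
After op 9 [order #9] limit_buy(price=101, qty=2): fills=none; bids=[#8:5@104 #2:5@103 #3:10@102 #7:4@101 #9:2@101 #5:2@96] asks=[-]
After op 10 [order #10] limit_buy(price=97, qty=7): fills=none; bids=[#8:5@104 #2:5@103 #3:10@102 #7:4@101 #9:2@101 #10:7@97 #5:2@96] asks=[-]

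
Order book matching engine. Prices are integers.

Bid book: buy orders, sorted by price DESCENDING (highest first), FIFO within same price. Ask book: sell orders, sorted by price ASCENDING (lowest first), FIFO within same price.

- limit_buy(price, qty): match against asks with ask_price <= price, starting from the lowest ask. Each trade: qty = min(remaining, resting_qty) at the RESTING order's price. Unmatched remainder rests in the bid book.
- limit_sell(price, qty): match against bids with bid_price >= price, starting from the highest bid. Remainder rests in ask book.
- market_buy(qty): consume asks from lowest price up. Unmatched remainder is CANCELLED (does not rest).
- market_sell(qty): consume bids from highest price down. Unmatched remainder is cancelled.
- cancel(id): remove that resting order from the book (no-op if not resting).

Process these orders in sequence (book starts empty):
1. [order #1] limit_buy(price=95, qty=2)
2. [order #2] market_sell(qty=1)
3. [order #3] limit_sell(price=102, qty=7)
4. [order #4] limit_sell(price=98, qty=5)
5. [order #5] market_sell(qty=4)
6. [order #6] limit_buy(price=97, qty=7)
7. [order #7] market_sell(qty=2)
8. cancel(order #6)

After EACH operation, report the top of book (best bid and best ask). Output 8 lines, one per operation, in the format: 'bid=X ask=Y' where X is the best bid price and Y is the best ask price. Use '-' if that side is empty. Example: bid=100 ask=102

Answer: bid=95 ask=-
bid=95 ask=-
bid=95 ask=102
bid=95 ask=98
bid=- ask=98
bid=97 ask=98
bid=97 ask=98
bid=- ask=98

Derivation:
After op 1 [order #1] limit_buy(price=95, qty=2): fills=none; bids=[#1:2@95] asks=[-]
After op 2 [order #2] market_sell(qty=1): fills=#1x#2:1@95; bids=[#1:1@95] asks=[-]
After op 3 [order #3] limit_sell(price=102, qty=7): fills=none; bids=[#1:1@95] asks=[#3:7@102]
After op 4 [order #4] limit_sell(price=98, qty=5): fills=none; bids=[#1:1@95] asks=[#4:5@98 #3:7@102]
After op 5 [order #5] market_sell(qty=4): fills=#1x#5:1@95; bids=[-] asks=[#4:5@98 #3:7@102]
After op 6 [order #6] limit_buy(price=97, qty=7): fills=none; bids=[#6:7@97] asks=[#4:5@98 #3:7@102]
After op 7 [order #7] market_sell(qty=2): fills=#6x#7:2@97; bids=[#6:5@97] asks=[#4:5@98 #3:7@102]
After op 8 cancel(order #6): fills=none; bids=[-] asks=[#4:5@98 #3:7@102]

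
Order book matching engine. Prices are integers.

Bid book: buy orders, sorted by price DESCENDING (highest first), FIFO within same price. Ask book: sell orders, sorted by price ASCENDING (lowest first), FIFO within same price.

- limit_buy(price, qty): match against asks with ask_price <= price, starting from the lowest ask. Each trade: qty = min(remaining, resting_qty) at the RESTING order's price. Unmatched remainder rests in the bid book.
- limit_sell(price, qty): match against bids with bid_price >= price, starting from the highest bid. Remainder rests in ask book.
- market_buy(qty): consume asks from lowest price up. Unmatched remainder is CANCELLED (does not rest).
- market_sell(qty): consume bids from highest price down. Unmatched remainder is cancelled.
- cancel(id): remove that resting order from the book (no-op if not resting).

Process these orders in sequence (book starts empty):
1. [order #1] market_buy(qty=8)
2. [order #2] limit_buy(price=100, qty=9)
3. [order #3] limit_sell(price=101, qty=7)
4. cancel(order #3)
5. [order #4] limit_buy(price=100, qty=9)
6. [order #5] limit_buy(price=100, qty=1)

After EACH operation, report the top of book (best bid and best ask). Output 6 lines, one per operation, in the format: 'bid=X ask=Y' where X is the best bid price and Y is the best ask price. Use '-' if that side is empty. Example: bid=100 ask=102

Answer: bid=- ask=-
bid=100 ask=-
bid=100 ask=101
bid=100 ask=-
bid=100 ask=-
bid=100 ask=-

Derivation:
After op 1 [order #1] market_buy(qty=8): fills=none; bids=[-] asks=[-]
After op 2 [order #2] limit_buy(price=100, qty=9): fills=none; bids=[#2:9@100] asks=[-]
After op 3 [order #3] limit_sell(price=101, qty=7): fills=none; bids=[#2:9@100] asks=[#3:7@101]
After op 4 cancel(order #3): fills=none; bids=[#2:9@100] asks=[-]
After op 5 [order #4] limit_buy(price=100, qty=9): fills=none; bids=[#2:9@100 #4:9@100] asks=[-]
After op 6 [order #5] limit_buy(price=100, qty=1): fills=none; bids=[#2:9@100 #4:9@100 #5:1@100] asks=[-]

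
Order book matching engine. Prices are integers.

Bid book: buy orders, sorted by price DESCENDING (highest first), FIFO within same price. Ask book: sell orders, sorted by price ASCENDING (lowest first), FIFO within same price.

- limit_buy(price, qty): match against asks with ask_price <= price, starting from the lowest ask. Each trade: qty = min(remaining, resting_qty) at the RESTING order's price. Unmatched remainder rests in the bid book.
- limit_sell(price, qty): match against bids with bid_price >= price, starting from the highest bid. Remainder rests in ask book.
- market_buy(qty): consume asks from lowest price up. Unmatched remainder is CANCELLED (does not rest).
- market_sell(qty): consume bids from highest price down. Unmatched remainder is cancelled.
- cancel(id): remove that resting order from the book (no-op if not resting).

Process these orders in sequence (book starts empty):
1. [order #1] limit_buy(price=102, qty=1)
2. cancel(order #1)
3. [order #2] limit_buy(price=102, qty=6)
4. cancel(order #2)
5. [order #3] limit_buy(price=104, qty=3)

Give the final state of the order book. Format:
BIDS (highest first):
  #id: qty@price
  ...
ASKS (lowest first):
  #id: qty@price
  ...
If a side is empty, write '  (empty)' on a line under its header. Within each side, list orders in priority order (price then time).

Answer: BIDS (highest first):
  #3: 3@104
ASKS (lowest first):
  (empty)

Derivation:
After op 1 [order #1] limit_buy(price=102, qty=1): fills=none; bids=[#1:1@102] asks=[-]
After op 2 cancel(order #1): fills=none; bids=[-] asks=[-]
After op 3 [order #2] limit_buy(price=102, qty=6): fills=none; bids=[#2:6@102] asks=[-]
After op 4 cancel(order #2): fills=none; bids=[-] asks=[-]
After op 5 [order #3] limit_buy(price=104, qty=3): fills=none; bids=[#3:3@104] asks=[-]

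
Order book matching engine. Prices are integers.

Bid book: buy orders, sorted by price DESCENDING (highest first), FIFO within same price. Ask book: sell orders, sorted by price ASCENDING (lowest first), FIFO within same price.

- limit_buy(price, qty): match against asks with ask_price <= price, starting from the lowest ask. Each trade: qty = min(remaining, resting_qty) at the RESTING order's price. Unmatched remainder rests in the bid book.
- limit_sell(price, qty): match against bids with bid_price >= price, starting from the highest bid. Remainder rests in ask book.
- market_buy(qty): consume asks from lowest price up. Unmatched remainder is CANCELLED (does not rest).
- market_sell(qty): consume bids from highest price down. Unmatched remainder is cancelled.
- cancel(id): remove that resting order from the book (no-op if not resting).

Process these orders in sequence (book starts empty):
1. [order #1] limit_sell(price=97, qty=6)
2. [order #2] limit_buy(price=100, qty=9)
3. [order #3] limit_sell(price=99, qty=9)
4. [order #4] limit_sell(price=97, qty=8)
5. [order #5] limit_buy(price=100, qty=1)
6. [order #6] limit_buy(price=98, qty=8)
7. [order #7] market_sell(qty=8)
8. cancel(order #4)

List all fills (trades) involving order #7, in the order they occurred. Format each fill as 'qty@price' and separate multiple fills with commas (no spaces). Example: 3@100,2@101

After op 1 [order #1] limit_sell(price=97, qty=6): fills=none; bids=[-] asks=[#1:6@97]
After op 2 [order #2] limit_buy(price=100, qty=9): fills=#2x#1:6@97; bids=[#2:3@100] asks=[-]
After op 3 [order #3] limit_sell(price=99, qty=9): fills=#2x#3:3@100; bids=[-] asks=[#3:6@99]
After op 4 [order #4] limit_sell(price=97, qty=8): fills=none; bids=[-] asks=[#4:8@97 #3:6@99]
After op 5 [order #5] limit_buy(price=100, qty=1): fills=#5x#4:1@97; bids=[-] asks=[#4:7@97 #3:6@99]
After op 6 [order #6] limit_buy(price=98, qty=8): fills=#6x#4:7@97; bids=[#6:1@98] asks=[#3:6@99]
After op 7 [order #7] market_sell(qty=8): fills=#6x#7:1@98; bids=[-] asks=[#3:6@99]
After op 8 cancel(order #4): fills=none; bids=[-] asks=[#3:6@99]

Answer: 1@98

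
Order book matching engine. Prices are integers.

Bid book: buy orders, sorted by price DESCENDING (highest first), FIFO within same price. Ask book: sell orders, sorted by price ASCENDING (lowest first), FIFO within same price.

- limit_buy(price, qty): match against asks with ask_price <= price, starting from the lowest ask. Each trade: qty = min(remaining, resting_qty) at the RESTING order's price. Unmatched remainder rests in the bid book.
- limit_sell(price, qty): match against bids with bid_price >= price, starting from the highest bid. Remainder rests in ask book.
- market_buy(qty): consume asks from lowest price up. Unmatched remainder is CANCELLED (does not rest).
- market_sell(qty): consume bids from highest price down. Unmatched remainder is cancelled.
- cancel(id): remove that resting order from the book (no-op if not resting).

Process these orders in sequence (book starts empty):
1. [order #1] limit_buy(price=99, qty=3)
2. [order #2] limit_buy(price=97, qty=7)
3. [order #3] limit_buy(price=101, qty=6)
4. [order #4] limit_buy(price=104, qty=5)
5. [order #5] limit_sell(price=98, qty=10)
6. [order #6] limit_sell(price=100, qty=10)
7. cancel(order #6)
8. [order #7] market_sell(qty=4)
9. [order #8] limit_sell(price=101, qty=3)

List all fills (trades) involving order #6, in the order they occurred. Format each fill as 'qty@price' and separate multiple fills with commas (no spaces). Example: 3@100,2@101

After op 1 [order #1] limit_buy(price=99, qty=3): fills=none; bids=[#1:3@99] asks=[-]
After op 2 [order #2] limit_buy(price=97, qty=7): fills=none; bids=[#1:3@99 #2:7@97] asks=[-]
After op 3 [order #3] limit_buy(price=101, qty=6): fills=none; bids=[#3:6@101 #1:3@99 #2:7@97] asks=[-]
After op 4 [order #4] limit_buy(price=104, qty=5): fills=none; bids=[#4:5@104 #3:6@101 #1:3@99 #2:7@97] asks=[-]
After op 5 [order #5] limit_sell(price=98, qty=10): fills=#4x#5:5@104 #3x#5:5@101; bids=[#3:1@101 #1:3@99 #2:7@97] asks=[-]
After op 6 [order #6] limit_sell(price=100, qty=10): fills=#3x#6:1@101; bids=[#1:3@99 #2:7@97] asks=[#6:9@100]
After op 7 cancel(order #6): fills=none; bids=[#1:3@99 #2:7@97] asks=[-]
After op 8 [order #7] market_sell(qty=4): fills=#1x#7:3@99 #2x#7:1@97; bids=[#2:6@97] asks=[-]
After op 9 [order #8] limit_sell(price=101, qty=3): fills=none; bids=[#2:6@97] asks=[#8:3@101]

Answer: 1@101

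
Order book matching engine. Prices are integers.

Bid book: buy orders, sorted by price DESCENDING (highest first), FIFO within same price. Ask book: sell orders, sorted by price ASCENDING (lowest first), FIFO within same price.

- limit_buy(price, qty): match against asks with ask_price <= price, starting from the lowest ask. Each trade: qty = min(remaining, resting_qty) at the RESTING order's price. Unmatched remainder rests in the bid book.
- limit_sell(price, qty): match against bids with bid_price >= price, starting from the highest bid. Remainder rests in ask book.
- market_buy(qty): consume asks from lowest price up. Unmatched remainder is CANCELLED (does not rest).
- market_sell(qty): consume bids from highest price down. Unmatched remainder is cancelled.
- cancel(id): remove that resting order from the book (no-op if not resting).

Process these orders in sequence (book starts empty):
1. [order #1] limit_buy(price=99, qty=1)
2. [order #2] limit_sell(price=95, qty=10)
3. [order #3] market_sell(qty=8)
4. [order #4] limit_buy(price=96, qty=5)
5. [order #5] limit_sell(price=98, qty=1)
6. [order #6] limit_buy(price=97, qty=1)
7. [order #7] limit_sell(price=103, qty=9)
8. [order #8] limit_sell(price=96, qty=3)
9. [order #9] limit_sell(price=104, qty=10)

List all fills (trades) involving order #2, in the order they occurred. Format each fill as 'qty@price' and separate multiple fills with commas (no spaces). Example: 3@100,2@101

Answer: 1@99,5@95,1@95

Derivation:
After op 1 [order #1] limit_buy(price=99, qty=1): fills=none; bids=[#1:1@99] asks=[-]
After op 2 [order #2] limit_sell(price=95, qty=10): fills=#1x#2:1@99; bids=[-] asks=[#2:9@95]
After op 3 [order #3] market_sell(qty=8): fills=none; bids=[-] asks=[#2:9@95]
After op 4 [order #4] limit_buy(price=96, qty=5): fills=#4x#2:5@95; bids=[-] asks=[#2:4@95]
After op 5 [order #5] limit_sell(price=98, qty=1): fills=none; bids=[-] asks=[#2:4@95 #5:1@98]
After op 6 [order #6] limit_buy(price=97, qty=1): fills=#6x#2:1@95; bids=[-] asks=[#2:3@95 #5:1@98]
After op 7 [order #7] limit_sell(price=103, qty=9): fills=none; bids=[-] asks=[#2:3@95 #5:1@98 #7:9@103]
After op 8 [order #8] limit_sell(price=96, qty=3): fills=none; bids=[-] asks=[#2:3@95 #8:3@96 #5:1@98 #7:9@103]
After op 9 [order #9] limit_sell(price=104, qty=10): fills=none; bids=[-] asks=[#2:3@95 #8:3@96 #5:1@98 #7:9@103 #9:10@104]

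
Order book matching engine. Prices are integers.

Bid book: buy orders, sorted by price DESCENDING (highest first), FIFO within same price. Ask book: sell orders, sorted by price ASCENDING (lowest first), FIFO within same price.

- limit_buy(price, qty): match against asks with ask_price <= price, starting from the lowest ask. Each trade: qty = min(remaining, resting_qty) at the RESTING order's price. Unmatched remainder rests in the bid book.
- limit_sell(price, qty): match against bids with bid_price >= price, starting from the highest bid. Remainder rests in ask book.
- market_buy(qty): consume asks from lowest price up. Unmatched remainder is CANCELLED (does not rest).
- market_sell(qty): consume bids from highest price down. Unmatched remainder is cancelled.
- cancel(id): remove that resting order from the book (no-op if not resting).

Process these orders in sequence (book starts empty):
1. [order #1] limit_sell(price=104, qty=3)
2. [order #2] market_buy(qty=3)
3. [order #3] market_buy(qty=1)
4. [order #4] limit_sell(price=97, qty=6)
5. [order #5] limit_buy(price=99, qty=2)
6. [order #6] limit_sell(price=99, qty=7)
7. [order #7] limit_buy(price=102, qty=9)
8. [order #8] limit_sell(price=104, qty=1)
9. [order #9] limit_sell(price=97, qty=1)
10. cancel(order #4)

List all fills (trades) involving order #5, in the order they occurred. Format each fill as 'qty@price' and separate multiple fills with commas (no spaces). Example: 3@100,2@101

After op 1 [order #1] limit_sell(price=104, qty=3): fills=none; bids=[-] asks=[#1:3@104]
After op 2 [order #2] market_buy(qty=3): fills=#2x#1:3@104; bids=[-] asks=[-]
After op 3 [order #3] market_buy(qty=1): fills=none; bids=[-] asks=[-]
After op 4 [order #4] limit_sell(price=97, qty=6): fills=none; bids=[-] asks=[#4:6@97]
After op 5 [order #5] limit_buy(price=99, qty=2): fills=#5x#4:2@97; bids=[-] asks=[#4:4@97]
After op 6 [order #6] limit_sell(price=99, qty=7): fills=none; bids=[-] asks=[#4:4@97 #6:7@99]
After op 7 [order #7] limit_buy(price=102, qty=9): fills=#7x#4:4@97 #7x#6:5@99; bids=[-] asks=[#6:2@99]
After op 8 [order #8] limit_sell(price=104, qty=1): fills=none; bids=[-] asks=[#6:2@99 #8:1@104]
After op 9 [order #9] limit_sell(price=97, qty=1): fills=none; bids=[-] asks=[#9:1@97 #6:2@99 #8:1@104]
After op 10 cancel(order #4): fills=none; bids=[-] asks=[#9:1@97 #6:2@99 #8:1@104]

Answer: 2@97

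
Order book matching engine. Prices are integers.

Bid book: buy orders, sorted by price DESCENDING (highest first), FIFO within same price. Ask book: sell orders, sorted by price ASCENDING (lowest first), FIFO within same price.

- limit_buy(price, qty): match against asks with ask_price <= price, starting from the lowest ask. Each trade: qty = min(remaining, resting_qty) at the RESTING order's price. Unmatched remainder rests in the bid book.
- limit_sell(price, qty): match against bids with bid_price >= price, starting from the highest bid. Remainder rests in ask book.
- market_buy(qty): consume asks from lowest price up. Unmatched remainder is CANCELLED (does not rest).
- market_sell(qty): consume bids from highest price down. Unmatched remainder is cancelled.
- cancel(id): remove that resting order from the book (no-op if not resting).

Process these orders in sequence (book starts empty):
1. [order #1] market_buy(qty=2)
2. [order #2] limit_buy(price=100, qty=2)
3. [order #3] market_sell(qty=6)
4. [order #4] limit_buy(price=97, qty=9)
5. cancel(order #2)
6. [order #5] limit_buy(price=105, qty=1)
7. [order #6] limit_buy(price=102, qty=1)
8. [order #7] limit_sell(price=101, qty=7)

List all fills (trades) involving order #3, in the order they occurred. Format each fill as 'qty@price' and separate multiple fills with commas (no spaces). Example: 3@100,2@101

Answer: 2@100

Derivation:
After op 1 [order #1] market_buy(qty=2): fills=none; bids=[-] asks=[-]
After op 2 [order #2] limit_buy(price=100, qty=2): fills=none; bids=[#2:2@100] asks=[-]
After op 3 [order #3] market_sell(qty=6): fills=#2x#3:2@100; bids=[-] asks=[-]
After op 4 [order #4] limit_buy(price=97, qty=9): fills=none; bids=[#4:9@97] asks=[-]
After op 5 cancel(order #2): fills=none; bids=[#4:9@97] asks=[-]
After op 6 [order #5] limit_buy(price=105, qty=1): fills=none; bids=[#5:1@105 #4:9@97] asks=[-]
After op 7 [order #6] limit_buy(price=102, qty=1): fills=none; bids=[#5:1@105 #6:1@102 #4:9@97] asks=[-]
After op 8 [order #7] limit_sell(price=101, qty=7): fills=#5x#7:1@105 #6x#7:1@102; bids=[#4:9@97] asks=[#7:5@101]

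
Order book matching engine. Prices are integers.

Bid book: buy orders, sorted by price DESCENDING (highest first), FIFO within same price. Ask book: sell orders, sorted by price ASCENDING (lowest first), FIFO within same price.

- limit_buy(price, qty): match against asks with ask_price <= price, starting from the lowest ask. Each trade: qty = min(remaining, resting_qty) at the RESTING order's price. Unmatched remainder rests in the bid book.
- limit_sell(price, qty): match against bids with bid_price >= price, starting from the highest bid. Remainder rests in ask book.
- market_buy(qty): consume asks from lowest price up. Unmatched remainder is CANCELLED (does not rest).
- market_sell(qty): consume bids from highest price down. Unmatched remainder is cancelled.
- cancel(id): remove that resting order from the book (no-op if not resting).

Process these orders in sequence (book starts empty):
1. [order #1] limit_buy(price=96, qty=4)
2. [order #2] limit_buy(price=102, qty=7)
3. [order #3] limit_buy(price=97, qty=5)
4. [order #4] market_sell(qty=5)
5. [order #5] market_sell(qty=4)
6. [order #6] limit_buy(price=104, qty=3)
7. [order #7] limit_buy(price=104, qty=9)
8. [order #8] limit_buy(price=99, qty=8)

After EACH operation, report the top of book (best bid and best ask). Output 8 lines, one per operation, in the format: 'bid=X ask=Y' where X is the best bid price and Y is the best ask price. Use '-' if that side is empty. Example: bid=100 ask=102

Answer: bid=96 ask=-
bid=102 ask=-
bid=102 ask=-
bid=102 ask=-
bid=97 ask=-
bid=104 ask=-
bid=104 ask=-
bid=104 ask=-

Derivation:
After op 1 [order #1] limit_buy(price=96, qty=4): fills=none; bids=[#1:4@96] asks=[-]
After op 2 [order #2] limit_buy(price=102, qty=7): fills=none; bids=[#2:7@102 #1:4@96] asks=[-]
After op 3 [order #3] limit_buy(price=97, qty=5): fills=none; bids=[#2:7@102 #3:5@97 #1:4@96] asks=[-]
After op 4 [order #4] market_sell(qty=5): fills=#2x#4:5@102; bids=[#2:2@102 #3:5@97 #1:4@96] asks=[-]
After op 5 [order #5] market_sell(qty=4): fills=#2x#5:2@102 #3x#5:2@97; bids=[#3:3@97 #1:4@96] asks=[-]
After op 6 [order #6] limit_buy(price=104, qty=3): fills=none; bids=[#6:3@104 #3:3@97 #1:4@96] asks=[-]
After op 7 [order #7] limit_buy(price=104, qty=9): fills=none; bids=[#6:3@104 #7:9@104 #3:3@97 #1:4@96] asks=[-]
After op 8 [order #8] limit_buy(price=99, qty=8): fills=none; bids=[#6:3@104 #7:9@104 #8:8@99 #3:3@97 #1:4@96] asks=[-]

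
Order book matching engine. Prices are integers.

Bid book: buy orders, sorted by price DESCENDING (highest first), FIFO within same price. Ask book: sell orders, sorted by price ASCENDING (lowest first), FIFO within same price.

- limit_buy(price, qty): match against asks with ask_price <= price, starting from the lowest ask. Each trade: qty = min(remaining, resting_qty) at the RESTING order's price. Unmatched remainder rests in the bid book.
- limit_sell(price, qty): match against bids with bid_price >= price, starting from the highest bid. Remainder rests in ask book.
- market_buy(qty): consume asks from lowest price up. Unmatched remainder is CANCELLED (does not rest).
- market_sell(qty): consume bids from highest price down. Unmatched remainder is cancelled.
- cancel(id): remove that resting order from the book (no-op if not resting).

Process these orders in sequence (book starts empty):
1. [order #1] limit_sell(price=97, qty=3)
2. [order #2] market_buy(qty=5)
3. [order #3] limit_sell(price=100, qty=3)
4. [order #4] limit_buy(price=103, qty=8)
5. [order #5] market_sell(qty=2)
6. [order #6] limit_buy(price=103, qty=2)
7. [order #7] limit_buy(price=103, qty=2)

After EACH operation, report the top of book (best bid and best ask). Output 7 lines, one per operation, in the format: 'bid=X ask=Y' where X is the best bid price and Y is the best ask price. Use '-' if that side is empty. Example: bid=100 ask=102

Answer: bid=- ask=97
bid=- ask=-
bid=- ask=100
bid=103 ask=-
bid=103 ask=-
bid=103 ask=-
bid=103 ask=-

Derivation:
After op 1 [order #1] limit_sell(price=97, qty=3): fills=none; bids=[-] asks=[#1:3@97]
After op 2 [order #2] market_buy(qty=5): fills=#2x#1:3@97; bids=[-] asks=[-]
After op 3 [order #3] limit_sell(price=100, qty=3): fills=none; bids=[-] asks=[#3:3@100]
After op 4 [order #4] limit_buy(price=103, qty=8): fills=#4x#3:3@100; bids=[#4:5@103] asks=[-]
After op 5 [order #5] market_sell(qty=2): fills=#4x#5:2@103; bids=[#4:3@103] asks=[-]
After op 6 [order #6] limit_buy(price=103, qty=2): fills=none; bids=[#4:3@103 #6:2@103] asks=[-]
After op 7 [order #7] limit_buy(price=103, qty=2): fills=none; bids=[#4:3@103 #6:2@103 #7:2@103] asks=[-]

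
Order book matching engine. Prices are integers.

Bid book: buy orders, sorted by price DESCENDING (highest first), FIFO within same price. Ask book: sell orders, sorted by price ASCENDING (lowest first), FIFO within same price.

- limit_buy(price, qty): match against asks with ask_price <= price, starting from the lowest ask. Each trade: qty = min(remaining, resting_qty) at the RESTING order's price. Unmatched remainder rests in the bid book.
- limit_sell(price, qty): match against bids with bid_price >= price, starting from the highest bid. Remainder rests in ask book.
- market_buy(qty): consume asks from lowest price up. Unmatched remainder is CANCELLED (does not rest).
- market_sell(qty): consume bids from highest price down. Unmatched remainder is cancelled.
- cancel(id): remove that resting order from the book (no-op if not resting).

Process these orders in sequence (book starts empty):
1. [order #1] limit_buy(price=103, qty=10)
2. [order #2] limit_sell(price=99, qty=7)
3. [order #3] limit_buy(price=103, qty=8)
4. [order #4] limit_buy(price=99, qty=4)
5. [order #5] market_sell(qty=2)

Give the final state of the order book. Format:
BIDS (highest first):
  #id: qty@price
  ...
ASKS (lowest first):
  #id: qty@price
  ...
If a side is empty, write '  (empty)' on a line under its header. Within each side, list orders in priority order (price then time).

Answer: BIDS (highest first):
  #1: 1@103
  #3: 8@103
  #4: 4@99
ASKS (lowest first):
  (empty)

Derivation:
After op 1 [order #1] limit_buy(price=103, qty=10): fills=none; bids=[#1:10@103] asks=[-]
After op 2 [order #2] limit_sell(price=99, qty=7): fills=#1x#2:7@103; bids=[#1:3@103] asks=[-]
After op 3 [order #3] limit_buy(price=103, qty=8): fills=none; bids=[#1:3@103 #3:8@103] asks=[-]
After op 4 [order #4] limit_buy(price=99, qty=4): fills=none; bids=[#1:3@103 #3:8@103 #4:4@99] asks=[-]
After op 5 [order #5] market_sell(qty=2): fills=#1x#5:2@103; bids=[#1:1@103 #3:8@103 #4:4@99] asks=[-]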